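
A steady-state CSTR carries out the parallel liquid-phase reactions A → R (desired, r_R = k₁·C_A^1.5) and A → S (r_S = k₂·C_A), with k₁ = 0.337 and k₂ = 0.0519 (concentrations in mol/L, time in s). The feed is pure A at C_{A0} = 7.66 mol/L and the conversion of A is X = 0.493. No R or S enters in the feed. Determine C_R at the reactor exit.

Exit C_A = C_{A0}(1−X) = 7.66×0.507 = 3.884 mol/L.
In a CSTR the entire volume is at exit conditions, so r_R = 0.337×3.884^1.5 = 2.579 and r_S = 0.0519×3.884 = 0.2016.
Fraction of consumed A going to R: r_R/(r_R+r_S) = 0.9275.
C_R = 0.9275·C_{A0}·X = 0.9275×7.66×0.493 = 3.50 mol/L.

3.50 mol/L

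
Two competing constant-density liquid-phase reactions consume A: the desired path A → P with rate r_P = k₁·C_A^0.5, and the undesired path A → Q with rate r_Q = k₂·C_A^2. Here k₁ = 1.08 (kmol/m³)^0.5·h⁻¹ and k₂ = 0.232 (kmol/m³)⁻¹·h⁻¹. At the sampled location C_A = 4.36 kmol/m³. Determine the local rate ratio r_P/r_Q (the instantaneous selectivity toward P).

0.511

S_{P/Q} = r_P/r_Q = (k₁·C_A^0.5)/(k₂·C_A^2) = (k₁/k₂)·C_A^-1.5.
= (1.08×4.360^0.5) / (0.232×4.360^2) = 2.255/4.410 = 0.511.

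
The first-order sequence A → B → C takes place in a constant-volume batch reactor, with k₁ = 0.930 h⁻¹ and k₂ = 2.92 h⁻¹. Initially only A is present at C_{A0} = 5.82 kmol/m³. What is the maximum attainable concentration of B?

1.09 kmol/m³

For a first-order series the maximum intermediate yield is C_{B,max}/C_{A0} = (k₁/k₂)^[k₂/(k₂−k₁)].
= (0.930/2.92)^(2.92/(2.92−0.930)) = (0.3185)^(1.467) = 0.1866.
C_{B,max} = 0.1866×5.82 = 1.09 kmol/m³.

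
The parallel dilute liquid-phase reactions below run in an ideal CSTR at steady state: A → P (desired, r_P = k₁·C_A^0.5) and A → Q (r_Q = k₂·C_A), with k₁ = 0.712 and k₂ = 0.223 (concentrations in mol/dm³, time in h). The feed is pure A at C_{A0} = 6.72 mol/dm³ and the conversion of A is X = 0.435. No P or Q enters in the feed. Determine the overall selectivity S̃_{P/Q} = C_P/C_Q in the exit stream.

1.64

Exit C_A = C_{A0}(1−X) = 6.72×0.565 = 3.797 mol/dm³.
In a CSTR the entire volume is at exit conditions, so r_P = 0.712×3.797^0.5 = 1.387 and r_Q = 0.223×3.797 = 0.8467.
Overall selectivity = C_P/C_Q = r_Pτ/(r_Qτ) = r_P/r_Q = 1.64.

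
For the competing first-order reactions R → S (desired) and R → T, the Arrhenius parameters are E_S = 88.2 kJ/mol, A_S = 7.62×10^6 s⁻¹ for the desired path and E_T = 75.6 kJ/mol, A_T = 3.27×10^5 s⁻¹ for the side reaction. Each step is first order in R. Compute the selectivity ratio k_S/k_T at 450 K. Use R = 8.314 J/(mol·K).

0.803

Since both paths have the same order in R, the concentration cancels and S_{S/T} = k_S/k_T = (A_S/A_T)·exp[(E_T−E_S)/(RT)].
(E_T−E_S)/(RT) = (75.6−88.2)×10³/(8.314×450) = -12600/3741 = -3.368.
k_S/k_T = (7.62×10^6/3.27×10^5)·exp(-3.368) = 23.30 × 0.03446 = 0.803.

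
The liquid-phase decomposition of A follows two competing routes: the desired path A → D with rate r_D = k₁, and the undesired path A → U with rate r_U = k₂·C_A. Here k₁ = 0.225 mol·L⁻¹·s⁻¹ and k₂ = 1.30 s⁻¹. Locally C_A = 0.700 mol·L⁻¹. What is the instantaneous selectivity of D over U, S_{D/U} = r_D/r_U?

S_{D/U} = r_D/r_U = (k₁)/(k₂·C_A) = (k₁/k₂)·C_A⁻¹.
= (0.225) / (1.30×0.7000) = 0.2250/0.9100 = 0.247.

0.247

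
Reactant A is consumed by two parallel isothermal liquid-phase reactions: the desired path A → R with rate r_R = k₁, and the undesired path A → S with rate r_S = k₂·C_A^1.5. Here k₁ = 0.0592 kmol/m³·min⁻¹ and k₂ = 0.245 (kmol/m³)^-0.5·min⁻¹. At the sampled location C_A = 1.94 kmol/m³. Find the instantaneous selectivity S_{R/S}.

0.0894

S_{R/S} = r_R/r_S = (k₁)/(k₂·C_A^1.5) = (k₁/k₂)·C_A^-1.5.
= (0.0592) / (0.245×1.940^1.5) = 0.05920/0.6620 = 0.0894.
The undesired path is higher order in A, so low C_A (CSTR or dilute feed) favours R.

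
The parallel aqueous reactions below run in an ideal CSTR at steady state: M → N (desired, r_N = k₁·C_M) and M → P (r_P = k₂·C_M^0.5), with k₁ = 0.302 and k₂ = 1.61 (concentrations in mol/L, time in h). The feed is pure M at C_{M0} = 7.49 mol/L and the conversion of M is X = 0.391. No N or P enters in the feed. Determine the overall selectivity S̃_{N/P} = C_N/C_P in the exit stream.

Exit C_M = C_{M0}(1−X) = 7.49×0.609 = 4.561 mol/L.
A CSTR operates uniformly at the exit composition, giving r_N = 1.378 and r_P = 3.439 (each k·C_M^n at C_M = 4.561).
Overall selectivity = C_N/C_P = r_Nτ/(r_Pτ) = r_N/r_P = 0.401.

0.401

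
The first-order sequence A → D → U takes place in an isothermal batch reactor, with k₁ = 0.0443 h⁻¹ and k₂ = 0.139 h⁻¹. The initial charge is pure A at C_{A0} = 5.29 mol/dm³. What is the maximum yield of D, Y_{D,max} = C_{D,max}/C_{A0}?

0.187

Evaluating C_D at t_opt = ln(k₂/k₁)/(k₂−k₁) gives C_{D,max}/C_{A0} = (k₁/k₂)^[k₂/(k₂−k₁)].
= (0.0443/0.139)^(0.139/(0.139−0.0443)) = (0.3187)^(1.468) = 0.1867.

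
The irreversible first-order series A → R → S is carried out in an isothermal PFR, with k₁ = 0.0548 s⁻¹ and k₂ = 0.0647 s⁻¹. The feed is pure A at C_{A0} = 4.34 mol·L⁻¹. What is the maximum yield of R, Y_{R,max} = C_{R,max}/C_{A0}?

0.338

Evaluating C_R at τ_opt = ln(k₂/k₁)/(k₂−k₁) gives C_{R,max}/C_{A0} = (k₁/k₂)^[k₂/(k₂−k₁)].
= (0.0548/0.0647)^(0.0647/(0.0647−0.0548)) = (0.8470)^(6.535) = 0.3378.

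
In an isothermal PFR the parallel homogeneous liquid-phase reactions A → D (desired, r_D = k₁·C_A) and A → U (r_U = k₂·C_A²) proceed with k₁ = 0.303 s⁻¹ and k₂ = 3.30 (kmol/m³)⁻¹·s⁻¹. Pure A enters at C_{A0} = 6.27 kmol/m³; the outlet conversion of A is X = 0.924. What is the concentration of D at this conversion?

C_A = C_{A0}(1−X) = 0.4765 kmol/m³.
Along a PFR/batch, dC_D/dC_A = −r_D/(r_D+r_U) = −k₁/(k₁+k₂·C_A).
Integrating from C_{A0} to C_A: C_D = (0.303/3.30)·ln[(0.303+3.30·6.27)/(0.303+3.30·0.477)] = 0.09182·ln(20.99/1.876) = 0.2218 kmol/m³.

0.222 kmol/m³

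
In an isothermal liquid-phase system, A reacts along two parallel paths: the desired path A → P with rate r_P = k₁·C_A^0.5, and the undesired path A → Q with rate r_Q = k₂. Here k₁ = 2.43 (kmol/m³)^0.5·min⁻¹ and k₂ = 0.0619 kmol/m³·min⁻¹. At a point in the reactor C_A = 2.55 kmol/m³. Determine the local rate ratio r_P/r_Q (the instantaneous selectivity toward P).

S_{P/Q} = r_P/r_Q = (k₁·C_A^0.5)/(k₂) = (k₁/k₂)·C_A^0.5.
= (2.43×2.550^0.5) / (0.0619) = 3.880/0.06190 = 62.7.
Since the desired path is higher order in A, keeping C_A high (PFR or concentrated feed) favours P.

62.7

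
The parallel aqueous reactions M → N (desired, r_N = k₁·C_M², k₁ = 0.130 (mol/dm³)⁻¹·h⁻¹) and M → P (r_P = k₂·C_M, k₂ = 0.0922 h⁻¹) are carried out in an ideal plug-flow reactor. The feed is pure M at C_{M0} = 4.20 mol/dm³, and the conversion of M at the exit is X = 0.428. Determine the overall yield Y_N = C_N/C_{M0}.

C_M = C_{M0}(1−X) = 2.402 mol/dm³.
Along a PFR/batch, dC_P/dC_M = −r_P/(r_N+r_P) = −k₂/(k₂+k₁·C_M).
Integrating from C_{M0} to C_M: C_P = (0.0922/0.130)·ln[(0.0922+0.130·4.20)/(0.0922+0.130·2.40)] = 0.7092·ln(0.6382/0.4045) = 0.3234 mol/dm³.
Then C_N = (C_{M0}−C_M) − C_P = 1.798 − 0.3234 = 1.474 mol/dm³.
Y_N = C_N/C_{M0} = 1.474/4.20 = 0.351.

0.351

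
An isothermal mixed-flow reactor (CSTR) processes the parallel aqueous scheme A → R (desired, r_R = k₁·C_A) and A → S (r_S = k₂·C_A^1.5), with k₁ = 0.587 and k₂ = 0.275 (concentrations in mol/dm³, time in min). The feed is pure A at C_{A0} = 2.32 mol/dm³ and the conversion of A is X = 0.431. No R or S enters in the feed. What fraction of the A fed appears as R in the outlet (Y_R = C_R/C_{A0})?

Exit C_A = C_{A0}(1−X) = 2.32×0.569 = 1.320 mol/dm³.
A CSTR operates uniformly at the exit composition, giving r_R = 0.7749 and r_S = 0.4171 (each k·C_A^n at C_A = 1.320).
Fraction of consumed A going to R: r_R/(r_R+r_S) = 0.6501.
C_R = 0.6501·C_{A0}·X = 0.6501×2.32×0.431 = 0.650 mol/dm³; Y_R = C_R/C_{A0} = 0.280.

0.280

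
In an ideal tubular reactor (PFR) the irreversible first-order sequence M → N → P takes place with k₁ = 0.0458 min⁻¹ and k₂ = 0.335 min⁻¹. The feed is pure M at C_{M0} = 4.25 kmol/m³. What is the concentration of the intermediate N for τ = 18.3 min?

The intermediate concentration in a first-order A→B→C sequence is C_N = k₁C_{M0}(e^(−k₁τ) − e^(−k₂τ))/(k₂−k₁).
e^(−k₁τ) = e^(−0.0458×18.3) = e^(−0.8381) = 0.4325; e^(−k₂τ) = e^(−6.131) = 0.002175.
C_N = 0.0458×4.25/(0.335−0.0458) × (0.4325−0.002175) = 0.6731×0.4303 = 0.2896 kmol/m³.

0.290 kmol/m³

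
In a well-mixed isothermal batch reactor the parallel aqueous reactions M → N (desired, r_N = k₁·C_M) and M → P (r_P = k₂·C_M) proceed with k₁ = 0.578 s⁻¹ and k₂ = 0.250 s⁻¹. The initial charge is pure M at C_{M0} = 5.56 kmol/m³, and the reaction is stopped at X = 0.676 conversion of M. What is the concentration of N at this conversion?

2.62 kmol/m³

C_M = C_{M0}(1−X) = 1.801 kmol/m³.
Both paths are first order in M, so the instantaneous fraction to N is constant: dC_N/d(−C_M) = k₁/(k₁+k₂) = 0.6981.
C_N = 0.6981·(C_{M0}−C_M) = 0.6981×3.759 = 2.62 kmol/m³.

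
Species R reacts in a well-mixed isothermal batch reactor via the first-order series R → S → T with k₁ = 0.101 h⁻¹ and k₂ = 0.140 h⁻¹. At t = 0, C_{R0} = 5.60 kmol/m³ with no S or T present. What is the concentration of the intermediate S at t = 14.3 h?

For first-order series with pure R initially, C_S(t) = k₁C_{R0}/(k₂−k₁)·(e^(−k₁t) − e^(−k₂t)).
e^(−k₁t) = e^(−0.101×14.3) = e^(−1.444) = 0.2359; e^(−k₂t) = e^(−2.002) = 0.1351.
C_S = 0.101×5.60/(0.140−0.101) × (0.2359−0.1351) = 14.50×0.1008 = 1.463 kmol/m³.

1.46 kmol/m³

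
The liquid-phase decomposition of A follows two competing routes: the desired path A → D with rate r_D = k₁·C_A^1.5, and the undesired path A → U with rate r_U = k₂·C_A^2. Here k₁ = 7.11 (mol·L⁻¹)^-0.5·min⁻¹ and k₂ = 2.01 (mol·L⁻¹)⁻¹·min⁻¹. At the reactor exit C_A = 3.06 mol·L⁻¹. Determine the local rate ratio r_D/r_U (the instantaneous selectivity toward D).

S_{D/U} = r_D/r_U = (k₁·C_A^1.5)/(k₂·C_A^2) = (k₁/k₂)·C_A^-0.5.
= (7.11×3.060^1.5) / (2.01×3.060^2) = 38.06/18.82 = 2.02.
The undesired path is higher order in A, so low C_A (CSTR or dilute feed) favours D.

2.02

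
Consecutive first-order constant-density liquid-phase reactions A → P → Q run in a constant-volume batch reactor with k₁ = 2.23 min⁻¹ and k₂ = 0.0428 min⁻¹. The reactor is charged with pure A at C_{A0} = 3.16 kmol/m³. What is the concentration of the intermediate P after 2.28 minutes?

For first-order series with pure A initially, C_P(t) = k₁C_{A0}/(k₂−k₁)·(e^(−k₁t) − e^(−k₂t)).
e^(−k₁t) = e^(−2.23×2.28) = e^(−5.084) = 0.006193; e^(−k₂t) = e^(−0.09758) = 0.9070.
C_P = 2.23×3.16/(0.0428−2.23) × (0.006193−0.9070) = (-3.222)×(-0.9008) = 2.902 kmol/m³.

2.90 kmol/m³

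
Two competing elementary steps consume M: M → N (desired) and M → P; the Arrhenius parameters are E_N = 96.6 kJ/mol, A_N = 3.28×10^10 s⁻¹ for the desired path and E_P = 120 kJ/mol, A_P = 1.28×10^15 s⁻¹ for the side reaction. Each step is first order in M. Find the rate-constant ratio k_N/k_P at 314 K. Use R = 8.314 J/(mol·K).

0.200

Since both paths have the same order in M, the concentration cancels and S_{N/P} = k_N/k_P = (A_N/A_P)·exp[(E_P−E_N)/(RT)].
(E_P−E_N)/(RT) = (120−96.6)×10³/(8.314×314) = 23400/2611 = 8.963.
k_N/k_P = (3.28×10^10/1.28×10^15)·exp(8.963) = 2.562×10^-5 × 7812 = 0.200.
Since E_N < E_P, lowering the temperature improves selectivity toward N.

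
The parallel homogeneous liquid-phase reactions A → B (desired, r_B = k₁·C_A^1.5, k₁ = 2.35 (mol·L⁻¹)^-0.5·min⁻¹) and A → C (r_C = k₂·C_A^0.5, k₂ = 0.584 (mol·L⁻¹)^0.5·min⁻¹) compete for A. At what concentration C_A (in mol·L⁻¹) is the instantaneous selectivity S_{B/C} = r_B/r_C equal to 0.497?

S_{B/C} = (k₁/k₂)·C_A ⇒ C_A = S·k₂/k₁.
= 0.497×0.584/2.35 = 0.124 mol·L⁻¹.

0.124 mol·L⁻¹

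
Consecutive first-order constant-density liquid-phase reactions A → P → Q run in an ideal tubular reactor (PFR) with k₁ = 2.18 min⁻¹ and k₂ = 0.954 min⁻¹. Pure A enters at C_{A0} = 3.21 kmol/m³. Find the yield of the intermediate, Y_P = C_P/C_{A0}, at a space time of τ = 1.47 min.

For first-order series with pure A initially, C_P(τ) = k₁C_{A0}/(k₂−k₁)·(e^(−k₁τ) − e^(−k₂τ)).
e^(−k₁τ) = e^(−2.18×1.47) = e^(−3.205) = 0.04058; e^(−k₂τ) = e^(−1.402) = 0.2460.
C_P = 2.18×3.21/(0.954−2.18) × (0.04058−0.2460) = (-5.708)×(-0.2054) = 1.173 kmol/m³.
Y_P = C_P/C_{A0} = 1.173/3.21 = 0.365.

0.365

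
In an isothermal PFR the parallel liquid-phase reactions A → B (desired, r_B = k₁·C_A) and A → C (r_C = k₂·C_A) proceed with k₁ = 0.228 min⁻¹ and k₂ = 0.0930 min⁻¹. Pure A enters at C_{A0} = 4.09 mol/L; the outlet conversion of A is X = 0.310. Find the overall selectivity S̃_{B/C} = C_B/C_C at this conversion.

C_A = C_{A0}(1−X) = 2.822 mol/L.
Both paths are first order in A, so the instantaneous fraction to B is constant: dC_B/d(−C_A) = k₁/(k₁+k₂) = 0.7103.
C_B = 0.7103·(C_{A0}−C_A) = 0.7103×1.268 = 0.901 mol/L.
C_C = (C_{A0}−C_A)−C_B = 0.3673 mol/L; S̃_{B/C} = 0.9006/0.3673 = 2.45.

2.45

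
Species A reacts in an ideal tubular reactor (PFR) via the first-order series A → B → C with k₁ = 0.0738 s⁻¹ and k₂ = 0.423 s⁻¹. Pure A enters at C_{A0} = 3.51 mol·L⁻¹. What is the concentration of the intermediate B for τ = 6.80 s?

The intermediate concentration in a first-order A→B→C sequence is C_B = k₁C_{A0}(e^(−k₁τ) − e^(−k₂τ))/(k₂−k₁).
e^(−k₁τ) = e^(−0.0738×6.80) = e^(−0.5018) = 0.6054; e^(−k₂τ) = e^(−2.876) = 0.05634.
C_B = 0.0738×3.51/(0.423−0.0738) × (0.6054−0.05634) = 0.7418×0.5491 = 0.4073 mol·L⁻¹.

0.407 mol·L⁻¹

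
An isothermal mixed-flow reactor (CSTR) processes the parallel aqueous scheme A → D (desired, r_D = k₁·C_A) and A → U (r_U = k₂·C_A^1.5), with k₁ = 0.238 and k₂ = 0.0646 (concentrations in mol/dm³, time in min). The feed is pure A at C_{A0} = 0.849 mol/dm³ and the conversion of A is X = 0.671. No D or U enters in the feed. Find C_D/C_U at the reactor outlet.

6.97

Exit C_A = C_{A0}(1−X) = 0.849×0.329 = 0.2793 mol/dm³.
A CSTR operates uniformly at the exit composition, giving r_D = 0.06648 and r_U = 0.009536 (each k·C_A^n at C_A = 0.2793).
Overall selectivity = C_D/C_U = r_Dτ/(r_Uτ) = r_D/r_U = 6.97.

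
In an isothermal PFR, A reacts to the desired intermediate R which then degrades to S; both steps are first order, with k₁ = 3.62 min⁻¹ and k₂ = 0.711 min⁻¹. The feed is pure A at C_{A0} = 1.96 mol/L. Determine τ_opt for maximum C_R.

The intermediate peaks when r₁ = r₂, i.e. k₁e^(−k₁τ) = k₂e^(−k₂τ), giving τ_opt = ln(k₂/k₁)/(k₂−k₁).
= ln(0.711/3.62)/(0.711−3.62) = ln(0.1964)/-2.909 = -1.628/-2.909 = 0.559 min.

0.559 min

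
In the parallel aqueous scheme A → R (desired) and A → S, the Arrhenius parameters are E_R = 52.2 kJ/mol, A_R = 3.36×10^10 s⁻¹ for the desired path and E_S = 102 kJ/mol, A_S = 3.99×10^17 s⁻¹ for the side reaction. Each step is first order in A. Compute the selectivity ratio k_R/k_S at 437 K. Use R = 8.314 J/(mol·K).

0.0755

With equal orders, S_{R/S} = k_R/k_S = (A_R/A_S)·exp[(E_S−E_R)/(RT)].
(E_S−E_R)/(RT) = (102−52.2)×10³/(8.314×437) = 49800/3633 = 13.71.
k_R/k_S = (3.36×10^10/3.99×10^17)·exp(13.71) = 8.421×10^-8 × 8.970×10^5 = 0.0755.
Since E_R < E_S, lowering the temperature improves selectivity toward R.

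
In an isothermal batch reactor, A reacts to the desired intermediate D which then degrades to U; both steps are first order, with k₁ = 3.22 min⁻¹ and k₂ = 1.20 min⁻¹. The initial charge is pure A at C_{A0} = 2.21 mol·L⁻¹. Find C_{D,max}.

1.23 mol·L⁻¹

Evaluating C_D at t_opt = ln(k₂/k₁)/(k₂−k₁) gives C_{D,max}/C_{A0} = (k₁/k₂)^[k₂/(k₂−k₁)].
= (3.22/1.20)^(1.20/(1.20−3.22)) = (2.683)^(-0.5941) = 0.5563.
C_{D,max} = 0.5563×2.21 = 1.23 mol·L⁻¹.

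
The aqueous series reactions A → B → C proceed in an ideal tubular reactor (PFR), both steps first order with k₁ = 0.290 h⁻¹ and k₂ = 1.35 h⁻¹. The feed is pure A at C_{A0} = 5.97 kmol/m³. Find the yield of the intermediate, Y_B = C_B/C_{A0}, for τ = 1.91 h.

The intermediate concentration in a first-order A→B→C sequence is C_B = k₁C_{A0}(e^(−k₁τ) − e^(−k₂τ))/(k₂−k₁).
e^(−k₁τ) = e^(−0.290×1.91) = e^(−0.5539) = 0.5747; e^(−k₂τ) = e^(−2.579) = 0.07589.
C_B = 0.290×5.97/(1.35−0.290) × (0.5747−0.07589) = 1.633×0.4988 = 0.8147 kmol/m³.
Y_B = C_B/C_{A0} = 0.8147/5.97 = 0.136.

0.136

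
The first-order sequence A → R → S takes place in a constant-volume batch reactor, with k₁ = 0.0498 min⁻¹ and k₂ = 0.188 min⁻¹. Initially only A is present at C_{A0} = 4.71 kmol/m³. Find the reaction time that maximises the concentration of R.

The intermediate peaks when r₁ = r₂, i.e. k₁e^(−k₁t) = k₂e^(−k₂t), giving t_opt = ln(k₂/k₁)/(k₂−k₁).
= ln(0.188/0.0498)/(0.188−0.0498) = ln(3.775)/0.1382 = 1.328/0.1382 = 9.61 min.

9.61 min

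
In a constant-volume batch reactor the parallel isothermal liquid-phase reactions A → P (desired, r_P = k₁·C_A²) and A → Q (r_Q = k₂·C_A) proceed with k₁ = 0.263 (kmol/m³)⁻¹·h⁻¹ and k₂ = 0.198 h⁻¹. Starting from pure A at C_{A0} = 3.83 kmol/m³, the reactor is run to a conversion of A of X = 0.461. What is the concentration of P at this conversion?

C_A = C_{A0}(1−X) = 2.064 kmol/m³.
Along a PFR/batch, dC_Q/dC_A = −r_Q/(r_P+r_Q) = −k₂/(k₂+k₁·C_A).
Integrating from C_{A0} to C_A: C_Q = (0.198/0.263)·ln[(0.198+0.263·3.83)/(0.198+0.263·2.06)] = 0.7529·ln(1.205/0.7409) = 0.3663 kmol/m³.
Then C_P = (C_{A0}−C_A) − C_Q = 1.766 − 0.3663 = 1.399 kmol/m³.

1.40 kmol/m³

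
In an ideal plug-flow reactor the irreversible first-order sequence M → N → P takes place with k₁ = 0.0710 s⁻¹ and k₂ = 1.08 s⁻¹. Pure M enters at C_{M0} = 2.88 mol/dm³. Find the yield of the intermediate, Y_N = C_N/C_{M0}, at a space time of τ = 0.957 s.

The intermediate concentration in a first-order A→B→C sequence is C_N = k₁C_{M0}(e^(−k₁τ) − e^(−k₂τ))/(k₂−k₁).
e^(−k₁τ) = e^(−0.0710×0.957) = e^(−0.06795) = 0.9343; e^(−k₂τ) = e^(−1.034) = 0.3557.
C_N = 0.0710×2.88/(1.08−0.0710) × (0.9343−0.3557) = 0.2027×0.5786 = 0.1173 mol/dm³.
Y_N = C_N/C_{M0} = 0.1173/2.88 = 0.0407.

0.0407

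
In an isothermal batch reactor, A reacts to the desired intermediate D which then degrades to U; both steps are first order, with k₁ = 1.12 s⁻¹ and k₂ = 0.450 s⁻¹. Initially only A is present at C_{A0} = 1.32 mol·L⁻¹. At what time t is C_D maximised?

1.36 s

Setting dC_D/dt = 0 gives t_opt = ln(k₂/k₁)/(k₂−k₁).
= ln(0.450/1.12)/(0.450−1.12) = ln(0.4018)/-0.6700 = -0.9118/-0.6700 = 1.36 s.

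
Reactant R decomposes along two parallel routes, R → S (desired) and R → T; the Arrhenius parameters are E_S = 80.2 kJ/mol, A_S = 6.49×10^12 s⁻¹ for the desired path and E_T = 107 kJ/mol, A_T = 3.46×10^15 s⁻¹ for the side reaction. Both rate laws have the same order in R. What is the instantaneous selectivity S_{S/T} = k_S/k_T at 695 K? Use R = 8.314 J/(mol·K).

Since both paths have the same order in R, the concentration cancels and S_{S/T} = k_S/k_T = (A_S/A_T)·exp[(E_T−E_S)/(RT)].
(E_T−E_S)/(RT) = (107−80.2)×10³/(8.314×695) = 26800/5778 = 4.638.
k_S/k_T = (6.49×10^12/3.46×10^15)·exp(4.638) = 0.001876 × 103.3 = 0.194.

0.194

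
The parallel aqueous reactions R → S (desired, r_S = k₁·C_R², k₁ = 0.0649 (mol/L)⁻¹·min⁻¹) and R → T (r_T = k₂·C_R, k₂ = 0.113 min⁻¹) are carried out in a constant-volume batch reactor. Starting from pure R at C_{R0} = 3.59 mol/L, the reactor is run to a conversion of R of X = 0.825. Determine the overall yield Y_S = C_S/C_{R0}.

0.432

C_R = C_{R0}(1−X) = 0.6283 mol/L.
Along a PFR/batch, dC_T/dC_R = −r_T/(r_S+r_T) = −k₂/(k₂+k₁·C_R).
Integrating from C_{R0} to C_R: C_T = (0.113/0.0649)·ln[(0.113+0.0649·3.59)/(0.113+0.0649·0.628)] = 1.741·ln(0.3460/0.1538) = 1.412 mol/L.
Then C_S = (C_{R0}−C_R) − C_T = 2.962 − 1.412 = 1.550 mol/L.
Y_S = C_S/C_{R0} = 1.550/3.59 = 0.432.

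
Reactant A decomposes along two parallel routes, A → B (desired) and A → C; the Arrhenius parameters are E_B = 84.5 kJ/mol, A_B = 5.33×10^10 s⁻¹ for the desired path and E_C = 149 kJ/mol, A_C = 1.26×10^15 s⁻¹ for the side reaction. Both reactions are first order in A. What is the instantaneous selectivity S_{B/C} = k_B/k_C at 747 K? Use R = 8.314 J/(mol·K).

1.37

Since both paths have the same order in A, the concentration cancels and S_{B/C} = k_B/k_C = (A_B/A_C)·exp[(E_C−E_B)/(RT)].
(E_C−E_B)/(RT) = (149−84.5)×10³/(8.314×747) = 64500/6211 = 10.39.
k_B/k_C = (5.33×10^10/1.26×10^15)·exp(10.39) = 4.230×10^-5 × 32388 = 1.37.
Since E_B < E_C, lowering the temperature improves selectivity toward B.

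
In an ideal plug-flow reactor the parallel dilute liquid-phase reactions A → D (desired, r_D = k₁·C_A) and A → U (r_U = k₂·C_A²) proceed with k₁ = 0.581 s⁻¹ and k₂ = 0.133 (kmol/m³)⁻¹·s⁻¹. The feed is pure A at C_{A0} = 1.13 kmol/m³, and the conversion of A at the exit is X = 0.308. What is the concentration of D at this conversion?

0.286 kmol/m³

C_A = C_{A0}(1−X) = 0.7820 kmol/m³.
Along a PFR/batch, dC_D/dC_A = −r_D/(r_D+r_U) = −k₁/(k₁+k₂·C_A).
Integrating from C_{A0} to C_A: C_D = (0.581/0.133)·ln[(0.581+0.133·1.13)/(0.581+0.133·0.782)] = 4.368·ln(0.7313/0.6850) = 0.2857 kmol/m³.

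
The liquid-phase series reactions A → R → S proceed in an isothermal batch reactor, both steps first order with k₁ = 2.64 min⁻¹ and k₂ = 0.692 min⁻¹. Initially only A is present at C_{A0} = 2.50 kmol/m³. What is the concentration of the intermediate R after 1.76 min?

Solving the coupled first-order balances gives C_R(t) = [k₁/(k₂−k₁)]·C_{A0}·(e^(−k₁t) − e^(−k₂t)).
e^(−k₁t) = e^(−2.64×1.76) = e^(−4.646) = 0.009596; e^(−k₂t) = e^(−1.218) = 0.2958.
C_R = 2.64×2.50/(0.692−2.64) × (0.009596−0.2958) = (-3.388)×(-0.2862) = 0.9698 kmol/m³.

0.970 kmol/m³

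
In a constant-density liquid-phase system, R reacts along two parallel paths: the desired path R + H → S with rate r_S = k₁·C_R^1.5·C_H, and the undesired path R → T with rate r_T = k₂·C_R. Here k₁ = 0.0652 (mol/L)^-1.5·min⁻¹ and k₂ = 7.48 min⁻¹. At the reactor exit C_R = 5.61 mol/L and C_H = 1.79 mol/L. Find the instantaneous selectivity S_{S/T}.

0.0370

S_{S/T} = r_S/r_T = (k₁·C_R^1.5·C_H)/(k₂·C_R) = (k₁/k₂)·C_R^0.5·C_H.
= (0.0652×5.610^1.5×1.790) / (7.48×5.610) = 1.551/41.96 = 0.0370.
Since the desired path is higher order in R, keeping C_R high (PFR or concentrated feed) favours S.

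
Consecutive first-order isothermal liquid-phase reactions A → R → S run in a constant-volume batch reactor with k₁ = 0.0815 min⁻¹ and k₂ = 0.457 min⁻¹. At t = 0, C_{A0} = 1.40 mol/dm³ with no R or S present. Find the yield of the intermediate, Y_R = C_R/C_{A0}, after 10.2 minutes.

0.0925

The intermediate concentration in a first-order A→B→C sequence is C_R = k₁C_{A0}(e^(−k₁t) − e^(−k₂t))/(k₂−k₁).
e^(−k₁t) = e^(−0.0815×10.2) = e^(−0.8313) = 0.4355; e^(−k₂t) = e^(−4.661) = 0.009453.
C_R = 0.0815×1.40/(0.457−0.0815) × (0.4355−0.009453) = 0.3039×0.4260 = 0.1295 mol/dm³.
Y_R = C_R/C_{A0} = 0.1295/1.40 = 0.0925.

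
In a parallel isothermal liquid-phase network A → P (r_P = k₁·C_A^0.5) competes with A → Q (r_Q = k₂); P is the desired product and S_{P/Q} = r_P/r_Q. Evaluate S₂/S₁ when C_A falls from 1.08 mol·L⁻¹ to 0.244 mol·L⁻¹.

0.475

S_{P/Q} = (k₁/k₂)·C_A^0.5, so S₂/S₁ = (C_{A,2}/C_{A,1})^0.5.
= (0.244/1.08)^0.5 = (0.2259)^0.5 = 0.475.
Selectivity toward P falls as C_A falls — high-concentration operation is favoured.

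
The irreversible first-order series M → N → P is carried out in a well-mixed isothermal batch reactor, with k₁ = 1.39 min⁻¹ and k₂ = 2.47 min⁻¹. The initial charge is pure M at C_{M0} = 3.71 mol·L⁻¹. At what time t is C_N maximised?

0.532 min

The intermediate peaks when r₁ = r₂, i.e. k₁e^(−k₁t) = k₂e^(−k₂t), giving t_opt = ln(k₂/k₁)/(k₂−k₁).
= ln(2.47/1.39)/(2.47−1.39) = ln(1.777)/1.080 = 0.5749/1.080 = 0.532 min.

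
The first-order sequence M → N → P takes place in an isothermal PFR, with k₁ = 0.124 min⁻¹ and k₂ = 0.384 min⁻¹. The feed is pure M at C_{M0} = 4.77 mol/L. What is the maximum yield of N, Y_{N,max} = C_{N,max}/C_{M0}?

0.188

Evaluating C_N at τ_opt = ln(k₂/k₁)/(k₂−k₁) gives C_{N,max}/C_{M0} = (k₁/k₂)^[k₂/(k₂−k₁)].
= (0.124/0.384)^(0.384/(0.384−0.124)) = (0.3229)^(1.477) = 0.1883.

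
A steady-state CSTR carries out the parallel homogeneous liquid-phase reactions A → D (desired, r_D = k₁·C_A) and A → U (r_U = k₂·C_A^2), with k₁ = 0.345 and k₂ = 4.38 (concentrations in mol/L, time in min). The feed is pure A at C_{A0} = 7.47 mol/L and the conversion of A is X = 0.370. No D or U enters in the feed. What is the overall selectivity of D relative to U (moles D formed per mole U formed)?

Exit C_A = C_{A0}(1−X) = 7.47×0.630 = 4.706 mol/L.
Rates in a CSTR are evaluated at the outlet concentration: r_D = 0.345×4.706 = 1.624, r_U = 4.38×4.706^2 = 97.01.
Overall selectivity = C_D/C_U = r_Dτ/(r_Uτ) = r_D/r_U = 0.0167.

0.0167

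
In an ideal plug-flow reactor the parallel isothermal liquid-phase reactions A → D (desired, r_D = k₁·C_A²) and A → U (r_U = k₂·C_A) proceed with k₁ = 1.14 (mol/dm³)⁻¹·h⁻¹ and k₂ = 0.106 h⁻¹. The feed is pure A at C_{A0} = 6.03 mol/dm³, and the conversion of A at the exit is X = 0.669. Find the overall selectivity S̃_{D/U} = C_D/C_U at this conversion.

39.3

C_A = C_{A0}(1−X) = 1.996 mol/dm³.
Along a PFR/batch, dC_U/dC_A = −r_U/(r_D+r_U) = −k₂/(k₂+k₁·C_A).
Integrating from C_{A0} to C_A: C_U = (0.106/1.14)·ln[(0.106+1.14·6.03)/(0.106+1.14·2.00)] = 0.09298·ln(6.980/2.381) = 0.09999 mol/dm³.
Then C_D = (C_{A0}−C_A) − C_U = 4.034 − 0.09999 = 3.934 mol/dm³.
S̃_{D/U} = C_D/C_U = 3.934/0.09999 = 39.3.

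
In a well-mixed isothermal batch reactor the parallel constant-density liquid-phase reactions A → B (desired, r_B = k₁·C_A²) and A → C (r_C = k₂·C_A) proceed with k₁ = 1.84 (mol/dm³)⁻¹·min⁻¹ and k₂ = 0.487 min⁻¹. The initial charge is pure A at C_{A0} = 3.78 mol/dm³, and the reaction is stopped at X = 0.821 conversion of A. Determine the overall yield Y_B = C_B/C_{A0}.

C_A = C_{A0}(1−X) = 0.6766 mol/dm³.
Along a PFR/batch, dC_C/dC_A = −r_C/(r_B+r_C) = −k₂/(k₂+k₁·C_A).
Integrating from C_{A0} to C_A: C_C = (0.487/1.84)·ln[(0.487+1.84·3.78)/(0.487+1.84·0.677)] = 0.2647·ln(7.442/1.732) = 0.3859 mol/dm³.
Then C_B = (C_{A0}−C_A) − C_C = 3.103 − 0.3859 = 2.718 mol/dm³.
Y_B = C_B/C_{A0} = 2.718/3.78 = 0.719.

0.719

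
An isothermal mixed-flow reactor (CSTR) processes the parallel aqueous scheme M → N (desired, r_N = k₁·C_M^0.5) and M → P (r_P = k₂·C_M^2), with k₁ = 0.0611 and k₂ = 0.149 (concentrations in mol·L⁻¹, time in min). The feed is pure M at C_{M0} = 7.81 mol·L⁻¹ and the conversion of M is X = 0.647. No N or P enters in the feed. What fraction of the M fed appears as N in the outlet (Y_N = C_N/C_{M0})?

Exit C_M = C_{M0}(1−X) = 7.81×0.353 = 2.757 mol·L⁻¹.
In a CSTR the entire volume is at exit conditions, so r_N = 0.0611×2.757^0.5 = 0.1015 and r_P = 0.149×2.757^2 = 1.132.
Fraction of consumed M going to N: r_N/(r_N+r_P) = 0.08222.
C_N = 0.08222·C_{M0}·X = 0.08222×7.81×0.647 = 0.415 mol·L⁻¹; Y_N = C_N/C_{M0} = 0.0532.

0.0532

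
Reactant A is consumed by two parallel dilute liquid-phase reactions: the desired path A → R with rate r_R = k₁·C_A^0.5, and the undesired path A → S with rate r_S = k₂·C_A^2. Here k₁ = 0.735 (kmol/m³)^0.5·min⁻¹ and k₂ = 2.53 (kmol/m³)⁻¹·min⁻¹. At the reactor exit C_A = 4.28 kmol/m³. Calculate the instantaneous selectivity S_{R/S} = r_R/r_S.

0.0328

S_{R/S} = r_R/r_S = (k₁·C_A^0.5)/(k₂·C_A^2) = (k₁/k₂)·C_A^-1.5.
= (0.735×4.280^0.5) / (2.53×4.280^2) = 1.521/46.35 = 0.0328.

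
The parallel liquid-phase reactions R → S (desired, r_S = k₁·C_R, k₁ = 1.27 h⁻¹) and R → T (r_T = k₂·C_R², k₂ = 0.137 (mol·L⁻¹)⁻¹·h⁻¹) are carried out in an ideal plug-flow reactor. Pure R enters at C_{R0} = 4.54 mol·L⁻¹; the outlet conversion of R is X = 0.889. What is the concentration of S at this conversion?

C_R = C_{R0}(1−X) = 0.5039 mol·L⁻¹.
Along a PFR/batch, dC_S/dC_R = −r_S/(r_S+r_T) = −k₁/(k₁+k₂·C_R).
Integrating from C_{R0} to C_R: C_S = (1.27/0.137)·ln[(1.27+0.137·4.54)/(1.27+0.137·0.504)] = 9.270·ln(1.892/1.339) = 3.204 mol·L⁻¹.

3.20 mol·L⁻¹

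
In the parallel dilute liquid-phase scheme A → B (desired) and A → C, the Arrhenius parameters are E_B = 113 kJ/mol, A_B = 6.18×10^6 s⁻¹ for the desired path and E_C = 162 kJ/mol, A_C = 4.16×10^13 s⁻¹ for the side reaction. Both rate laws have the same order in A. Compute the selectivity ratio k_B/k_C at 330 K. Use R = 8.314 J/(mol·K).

8.48

k_B/k_C = (A_B/A_C)·exp[−(E_B−E_C)/(RT)] = (A_B/A_C)·exp[(E_C−E_B)/(RT)].
(E_C−E_B)/(RT) = (162−113)×10³/(8.314×330) = 49000/2744 = 17.86.
k_B/k_C = (6.18×10^6/4.16×10^13)·exp(17.86) = 1.486×10^-7 × 5.706×10^7 = 8.48.
Since E_B < E_C, lowering the temperature improves selectivity toward B.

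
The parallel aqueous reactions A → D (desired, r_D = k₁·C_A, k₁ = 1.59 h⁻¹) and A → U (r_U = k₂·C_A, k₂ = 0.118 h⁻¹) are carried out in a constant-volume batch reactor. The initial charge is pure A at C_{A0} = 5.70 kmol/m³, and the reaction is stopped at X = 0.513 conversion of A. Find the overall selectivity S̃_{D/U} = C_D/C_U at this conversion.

C_A = C_{A0}(1−X) = 2.776 kmol/m³.
Both paths are first order in A, so the instantaneous fraction to D is constant: dC_D/d(−C_A) = k₁/(k₁+k₂) = 0.9309.
C_D = 0.9309·(C_{A0}−C_A) = 0.9309×2.924 = 2.72 kmol/m³.
C_U = (C_{A0}−C_A)−C_D = 0.2020 kmol/m³; S̃_{D/U} = 2.722/0.2020 = 13.5.

13.5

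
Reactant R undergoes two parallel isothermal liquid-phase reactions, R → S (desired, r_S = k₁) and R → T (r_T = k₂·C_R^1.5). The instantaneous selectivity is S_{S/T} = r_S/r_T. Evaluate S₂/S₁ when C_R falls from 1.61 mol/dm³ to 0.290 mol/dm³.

S_{S/T} = (k₁/k₂)·C_R^-1.5, so S₂/S₁ = (C_{R,2}/C_{R,1})^-1.5.
= (0.290/1.61)^(-1.5) = (0.1801)^(-1.5) = 13.1.
Selectivity toward S rises as C_R falls — low-concentration operation is favoured.

13.1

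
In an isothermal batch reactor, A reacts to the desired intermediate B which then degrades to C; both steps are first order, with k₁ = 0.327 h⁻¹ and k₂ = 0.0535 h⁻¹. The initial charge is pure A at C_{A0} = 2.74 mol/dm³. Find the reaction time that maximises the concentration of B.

Setting dC_B/dt = 0 gives t_opt = ln(k₂/k₁)/(k₂−k₁).
= ln(0.0535/0.327)/(0.0535−0.327) = ln(0.1636)/-0.2735 = -1.810/-0.2735 = 6.62 h.

6.62 h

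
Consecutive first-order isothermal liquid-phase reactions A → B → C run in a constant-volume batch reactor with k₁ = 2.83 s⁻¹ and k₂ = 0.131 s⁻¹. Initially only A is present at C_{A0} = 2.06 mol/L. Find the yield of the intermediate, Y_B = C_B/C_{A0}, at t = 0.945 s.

Solving the coupled first-order balances gives C_B(t) = [k₁/(k₂−k₁)]·C_{A0}·(e^(−k₁t) − e^(−k₂t)).
e^(−k₁t) = e^(−2.83×0.945) = e^(−2.674) = 0.06895; e^(−k₂t) = e^(−0.1238) = 0.8836.
C_B = 2.83×2.06/(0.131−2.83) × (0.06895−0.8836) = (-2.160)×(-0.8146) = 1.760 mol/L.
Y_B = C_B/C_{A0} = 1.760/2.06 = 0.854.

0.854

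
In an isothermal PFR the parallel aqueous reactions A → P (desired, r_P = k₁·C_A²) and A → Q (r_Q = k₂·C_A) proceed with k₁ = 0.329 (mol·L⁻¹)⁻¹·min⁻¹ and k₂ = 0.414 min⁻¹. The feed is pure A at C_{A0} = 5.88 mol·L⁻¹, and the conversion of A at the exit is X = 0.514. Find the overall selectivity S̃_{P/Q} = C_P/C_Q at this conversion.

3.36

C_A = C_{A0}(1−X) = 2.858 mol·L⁻¹.
Along a PFR/batch, dC_Q/dC_A = −r_Q/(r_P+r_Q) = −k₂/(k₂+k₁·C_A).
Integrating from C_{A0} to C_A: C_Q = (0.414/0.329)·ln[(0.414+0.329·5.88)/(0.414+0.329·2.86)] = 1.258·ln(2.349/1.354) = 0.6928 mol·L⁻¹.
Then C_P = (C_{A0}−C_A) − C_Q = 3.022 − 0.6928 = 2.329 mol·L⁻¹.
S̃_{P/Q} = C_P/C_Q = 2.329/0.6928 = 3.36.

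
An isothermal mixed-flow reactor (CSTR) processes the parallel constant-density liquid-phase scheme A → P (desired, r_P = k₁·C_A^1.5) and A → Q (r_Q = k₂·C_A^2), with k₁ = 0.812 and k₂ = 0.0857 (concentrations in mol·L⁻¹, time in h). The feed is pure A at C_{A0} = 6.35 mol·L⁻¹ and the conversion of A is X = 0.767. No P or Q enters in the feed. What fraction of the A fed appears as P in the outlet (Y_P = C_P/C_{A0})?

0.680

Exit C_A = C_{A0}(1−X) = 6.35×0.233 = 1.480 mol·L⁻¹.
In a CSTR the entire volume is at exit conditions, so r_P = 0.812×1.480^1.5 = 1.461 and r_Q = 0.0857×1.480^2 = 0.1876.
Fraction of consumed A going to P: r_P/(r_P+r_Q) = 0.8862.
C_P = 0.8862·C_{A0}·X = 0.8862×6.35×0.767 = 4.32 mol·L⁻¹; Y_P = C_P/C_{A0} = 0.680.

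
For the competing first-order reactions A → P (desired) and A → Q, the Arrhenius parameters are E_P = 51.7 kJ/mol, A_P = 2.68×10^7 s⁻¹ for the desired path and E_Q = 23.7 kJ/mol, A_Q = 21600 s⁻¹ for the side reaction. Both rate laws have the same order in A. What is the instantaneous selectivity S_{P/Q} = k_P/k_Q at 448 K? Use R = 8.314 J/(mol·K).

k_P/k_Q = (A_P/A_Q)·exp[−(E_P−E_Q)/(RT)] = (A_P/A_Q)·exp[(E_Q−E_P)/(RT)].
(E_Q−E_P)/(RT) = (23.7−51.7)×10³/(8.314×448) = -28000/3725 = -7.517.
k_P/k_Q = (2.68×10^7/21600)·exp(-7.517) = 1241 × 5.435×10^-4 = 0.674.
Since E_P > E_Q, raising the temperature improves selectivity toward P.

0.674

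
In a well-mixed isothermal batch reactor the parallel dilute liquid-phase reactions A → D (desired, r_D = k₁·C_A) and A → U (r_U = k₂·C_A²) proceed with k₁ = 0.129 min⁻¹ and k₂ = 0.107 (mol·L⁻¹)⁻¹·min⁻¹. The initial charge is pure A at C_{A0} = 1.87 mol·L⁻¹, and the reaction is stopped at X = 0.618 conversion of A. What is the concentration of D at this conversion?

C_A = C_{A0}(1−X) = 0.7143 mol·L⁻¹.
Along a PFR/batch, dC_D/dC_A = −r_D/(r_D+r_U) = −k₁/(k₁+k₂·C_A).
Integrating from C_{A0} to C_A: C_D = (0.129/0.107)·ln[(0.129+0.107·1.87)/(0.129+0.107·0.714)] = 1.206·ln(0.3291/0.2054) = 0.5681 mol·L⁻¹.

0.568 mol·L⁻¹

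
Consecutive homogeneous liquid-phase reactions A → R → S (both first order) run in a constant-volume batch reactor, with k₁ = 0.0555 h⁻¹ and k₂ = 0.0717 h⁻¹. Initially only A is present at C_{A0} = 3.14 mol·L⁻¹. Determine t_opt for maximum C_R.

Setting dC_R/dt = 0 gives t_opt = ln(k₂/k₁)/(k₂−k₁).
= ln(0.0717/0.0555)/(0.0717−0.0555) = ln(1.292)/0.01620 = 0.2561/0.01620 = 15.8 h.

15.8 h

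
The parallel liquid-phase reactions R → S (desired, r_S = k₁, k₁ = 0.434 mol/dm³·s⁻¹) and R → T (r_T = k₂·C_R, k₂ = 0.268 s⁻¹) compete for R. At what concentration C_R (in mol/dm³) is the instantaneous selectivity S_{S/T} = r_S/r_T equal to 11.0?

S_{S/T} = (k₁/k₂)·C_R⁻¹ ⇒ C_R = (S·k₂/k₁)^(-1).
= (11.0×0.268/0.434)^(-1) = (6.793)^(-1) = 0.147 mol/dm³.

0.147 mol/dm³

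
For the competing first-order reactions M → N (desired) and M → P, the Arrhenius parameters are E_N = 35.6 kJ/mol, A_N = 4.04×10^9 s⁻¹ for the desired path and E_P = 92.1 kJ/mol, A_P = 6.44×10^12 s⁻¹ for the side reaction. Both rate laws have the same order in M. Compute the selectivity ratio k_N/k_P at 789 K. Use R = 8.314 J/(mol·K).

3.45

With equal orders, S_{N/P} = k_N/k_P = (A_N/A_P)·exp[(E_P−E_N)/(RT)].
(E_P−E_N)/(RT) = (92.1−35.6)×10³/(8.314×789) = 56500/6560 = 8.613.
k_N/k_P = (4.04×10^9/6.44×10^12)·exp(8.613) = 6.273×10^-4 × 5503 = 3.45.
Since E_N < E_P, lowering the temperature improves selectivity toward N.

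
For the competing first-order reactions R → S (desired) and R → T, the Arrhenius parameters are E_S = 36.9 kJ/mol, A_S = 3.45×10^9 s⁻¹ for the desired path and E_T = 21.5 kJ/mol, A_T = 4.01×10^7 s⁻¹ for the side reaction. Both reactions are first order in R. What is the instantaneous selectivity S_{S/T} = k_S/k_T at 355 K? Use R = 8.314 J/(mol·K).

0.466

With equal orders, S_{S/T} = k_S/k_T = (A_S/A_T)·exp[(E_T−E_S)/(RT)].
(E_T−E_S)/(RT) = (21.5−36.9)×10³/(8.314×355) = -15400/2951 = -5.218.
k_S/k_T = (3.45×10^9/4.01×10^7)·exp(-5.218) = 86.03 × 0.005420 = 0.466.
Since E_S > E_T, raising the temperature improves selectivity toward S.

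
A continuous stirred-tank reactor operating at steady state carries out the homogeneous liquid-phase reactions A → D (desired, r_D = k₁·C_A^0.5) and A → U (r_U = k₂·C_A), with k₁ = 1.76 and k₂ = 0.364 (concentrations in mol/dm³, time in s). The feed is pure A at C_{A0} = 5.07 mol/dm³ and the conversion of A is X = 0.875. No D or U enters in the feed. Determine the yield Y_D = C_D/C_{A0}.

Exit C_A = C_{A0}(1−X) = 5.07×0.125 = 0.6338 mol/dm³.
A CSTR operates uniformly at the exit composition, giving r_D = 1.401 and r_U = 0.2307 (each k·C_A^n at C_A = 0.6338).
Fraction of consumed A going to D: r_D/(r_D+r_U) = 0.8586.
C_D = 0.8586·C_{A0}·X = 0.8586×5.07×0.875 = 3.81 mol/dm³; Y_D = C_D/C_{A0} = 0.751.

0.751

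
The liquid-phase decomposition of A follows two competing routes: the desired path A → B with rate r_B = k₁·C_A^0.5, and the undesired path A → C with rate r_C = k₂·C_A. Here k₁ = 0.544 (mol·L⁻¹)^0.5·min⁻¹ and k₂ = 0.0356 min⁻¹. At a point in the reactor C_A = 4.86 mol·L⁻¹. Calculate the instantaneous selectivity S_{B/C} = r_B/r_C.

6.93

S_{B/C} = r_B/r_C = (k₁·C_A^0.5)/(k₂·C_A) = (k₁/k₂)·C_A^-0.5.
= (0.544×4.860^0.5) / (0.0356×4.860) = 1.199/0.1730 = 6.93.
The undesired path is higher order in A, so low C_A (CSTR or dilute feed) favours B.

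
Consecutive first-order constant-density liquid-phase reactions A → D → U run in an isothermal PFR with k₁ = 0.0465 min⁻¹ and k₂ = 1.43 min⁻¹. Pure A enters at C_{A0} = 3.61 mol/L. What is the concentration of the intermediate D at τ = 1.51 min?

0.0991 mol/L

For first-order series with pure A initially, C_D(τ) = k₁C_{A0}/(k₂−k₁)·(e^(−k₁τ) − e^(−k₂τ)).
e^(−k₁τ) = e^(−0.0465×1.51) = e^(−0.07021) = 0.9322; e^(−k₂τ) = e^(−2.159) = 0.1154.
C_D = 0.0465×3.61/(1.43−0.0465) × (0.9322−0.1154) = 0.1213×0.8168 = 0.09910 mol/L.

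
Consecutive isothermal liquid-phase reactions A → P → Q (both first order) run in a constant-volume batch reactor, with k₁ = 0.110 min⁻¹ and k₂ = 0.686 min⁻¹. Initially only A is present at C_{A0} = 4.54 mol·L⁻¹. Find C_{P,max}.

0.513 mol·L⁻¹

At the optimum, C_{P,max}/C_{A0} = (k₁/k₂)^[k₂/(k₂−k₁)].
= (0.110/0.686)^(0.686/(0.686−0.110)) = (0.1603)^(1.191) = 0.1130.
C_{P,max} = 0.1130×4.54 = 0.513 mol·L⁻¹.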